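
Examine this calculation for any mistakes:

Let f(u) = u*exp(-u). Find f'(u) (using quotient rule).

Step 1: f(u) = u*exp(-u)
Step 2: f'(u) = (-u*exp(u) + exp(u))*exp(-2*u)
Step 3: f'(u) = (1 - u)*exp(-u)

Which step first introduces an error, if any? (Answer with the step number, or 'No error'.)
No error

All steps in this derivation are correct.
The final answer f'(u) = (1 - u)*exp(-u) is valid.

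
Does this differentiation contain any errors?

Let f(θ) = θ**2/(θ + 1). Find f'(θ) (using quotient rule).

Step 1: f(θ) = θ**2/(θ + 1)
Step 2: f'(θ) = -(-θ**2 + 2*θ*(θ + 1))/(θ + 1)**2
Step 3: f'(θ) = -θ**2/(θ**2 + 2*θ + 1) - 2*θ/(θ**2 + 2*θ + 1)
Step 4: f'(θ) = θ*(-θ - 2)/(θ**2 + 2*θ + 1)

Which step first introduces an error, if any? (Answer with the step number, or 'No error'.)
Step 2

Step 2 is incorrect due to a sign flip.
The step shows: -(-θ**2 + 2*θ*(θ + 1))/(θ + 1)**2
The correct value should be: (-θ**2 + 2*θ*(θ + 1))/(θ + 1)**2

Explanation: The sign of the whole expression was flipped: the term (-θ**2 + 2*θ*(θ + 1))/(θ + 1)**2 was incorrectly written as -(-θ**2 + 2*θ*(θ + 1))/(θ + 1)**2
The later steps are derived from this incorrect expression, so the error originates in Step 2.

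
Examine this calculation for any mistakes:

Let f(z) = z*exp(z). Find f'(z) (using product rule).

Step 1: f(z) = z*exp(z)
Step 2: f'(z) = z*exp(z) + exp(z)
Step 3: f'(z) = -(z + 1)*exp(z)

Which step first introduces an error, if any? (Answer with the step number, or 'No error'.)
Step 3

Step 3 is incorrect due to a sign flip.
The step shows: -(z + 1)*exp(z)
The correct value should be: (z + 1)*exp(z)

Explanation: The sign of the whole expression was flipped: the term (z + 1)*exp(z) was incorrectly written as -(z + 1)*exp(z)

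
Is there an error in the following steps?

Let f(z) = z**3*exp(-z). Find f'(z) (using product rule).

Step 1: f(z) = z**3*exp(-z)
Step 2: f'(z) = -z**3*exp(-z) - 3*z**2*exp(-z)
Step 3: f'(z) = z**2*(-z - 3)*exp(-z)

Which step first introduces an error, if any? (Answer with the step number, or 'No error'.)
Step 2

Step 2 is incorrect due to a sign flip.
The step shows: -z**3*exp(-z) - 3*z**2*exp(-z)
The correct value should be: -z**3*exp(-z) + 3*z**2*exp(-z)

Explanation: The sign of one term was flipped: the term 3*z**2*exp(-z) was incorrectly written as -3*z**2*exp(-z)
The later steps are derived from this incorrect expression, so the error originates in Step 2.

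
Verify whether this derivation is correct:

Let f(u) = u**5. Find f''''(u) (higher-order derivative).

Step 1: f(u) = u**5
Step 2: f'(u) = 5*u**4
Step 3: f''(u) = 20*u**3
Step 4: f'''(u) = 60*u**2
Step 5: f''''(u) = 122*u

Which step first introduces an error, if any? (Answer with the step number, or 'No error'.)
Step 5

Step 5 is incorrect due to a wrong coefficient.
The step shows: 122*u
The correct value should be: 120*u

Explanation: The coefficient 120 was incorrectly written as 122: the term 120*u was incorrectly written as 122*u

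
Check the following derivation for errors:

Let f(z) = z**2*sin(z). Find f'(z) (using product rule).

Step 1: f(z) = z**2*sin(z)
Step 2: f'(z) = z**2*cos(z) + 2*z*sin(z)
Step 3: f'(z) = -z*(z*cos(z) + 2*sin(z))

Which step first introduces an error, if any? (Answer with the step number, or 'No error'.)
Step 3

Step 3 is incorrect due to a sign flip.
The step shows: -z*(z*cos(z) + 2*sin(z))
The correct value should be: z*(z*cos(z) + 2*sin(z))

Explanation: The sign of the whole expression was flipped: the term z*(z*cos(z) + 2*sin(z)) was incorrectly written as -z*(z*cos(z) + 2*sin(z))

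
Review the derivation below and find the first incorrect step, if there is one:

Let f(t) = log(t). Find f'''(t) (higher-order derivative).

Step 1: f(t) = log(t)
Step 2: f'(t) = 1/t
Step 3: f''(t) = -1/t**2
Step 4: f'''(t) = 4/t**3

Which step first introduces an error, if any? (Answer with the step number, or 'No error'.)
Step 4

Step 4 is incorrect due to a wrong coefficient.
The step shows: 4/t**3
The correct value should be: 2/t**3

Explanation: The coefficient 2 was incorrectly written as 4: the term 2/t**3 was incorrectly written as 4/t**3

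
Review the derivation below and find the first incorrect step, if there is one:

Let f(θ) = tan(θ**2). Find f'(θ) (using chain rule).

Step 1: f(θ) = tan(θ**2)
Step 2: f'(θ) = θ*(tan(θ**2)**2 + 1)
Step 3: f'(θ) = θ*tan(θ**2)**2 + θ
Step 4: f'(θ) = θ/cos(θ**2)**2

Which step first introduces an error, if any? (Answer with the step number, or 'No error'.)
Step 2

Step 2 is incorrect due to a wrong coefficient.
The step shows: θ*(tan(θ**2)**2 + 1)
The correct value should be: 2*θ*(tan(θ**2)**2 + 1)

Explanation: The coefficient 2 was incorrectly written as 1: the term 2*θ*(tan(θ**2)**2 + 1) was incorrectly written as θ*(tan(θ**2)**2 + 1)
The later steps are derived from this incorrect expression, so the error originates in Step 2.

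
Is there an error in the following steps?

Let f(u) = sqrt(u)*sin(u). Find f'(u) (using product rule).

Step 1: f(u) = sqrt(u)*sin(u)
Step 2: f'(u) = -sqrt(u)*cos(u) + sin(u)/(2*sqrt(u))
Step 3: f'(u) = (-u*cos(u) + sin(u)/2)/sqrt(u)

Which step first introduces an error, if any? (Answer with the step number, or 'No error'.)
Step 2

Step 2 is incorrect due to a sign flip.
The step shows: -sqrt(u)*cos(u) + sin(u)/(2*sqrt(u))
The correct value should be: sqrt(u)*cos(u) + sin(u)/(2*sqrt(u))

Explanation: The sign of one term was flipped: the term sqrt(u)*cos(u) was incorrectly written as -sqrt(u)*cos(u)
The later steps are derived from this incorrect expression, so the error originates in Step 2.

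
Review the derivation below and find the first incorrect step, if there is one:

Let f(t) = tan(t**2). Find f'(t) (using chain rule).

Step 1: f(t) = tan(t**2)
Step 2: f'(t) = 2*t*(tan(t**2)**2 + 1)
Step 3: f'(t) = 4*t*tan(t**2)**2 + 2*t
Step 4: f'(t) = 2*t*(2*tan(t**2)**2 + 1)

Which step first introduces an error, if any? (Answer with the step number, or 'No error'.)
Step 3

Step 3 is incorrect due to a wrong coefficient.
The step shows: 4*t*tan(t**2)**2 + 2*t
The correct value should be: 2*t*tan(t**2)**2 + 2*t

Explanation: The coefficient 2 was incorrectly written as 4: the term 2*t*tan(t**2)**2 was incorrectly written as 4*t*tan(t**2)**2
The later steps are derived from this incorrect expression, so the error originates in Step 3.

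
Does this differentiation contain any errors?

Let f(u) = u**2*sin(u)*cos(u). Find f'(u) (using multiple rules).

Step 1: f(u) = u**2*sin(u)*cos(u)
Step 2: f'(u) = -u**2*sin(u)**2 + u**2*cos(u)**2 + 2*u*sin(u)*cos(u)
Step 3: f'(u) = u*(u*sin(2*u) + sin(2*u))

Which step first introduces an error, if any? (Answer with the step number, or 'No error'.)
Step 3

Step 3 is incorrect due to a wrong trig function.
The step shows: u*(u*sin(2*u) + sin(2*u))
The correct value should be: u*(u*cos(2*u) + sin(2*u))

Explanation: cos(2*u) was incorrectly written as sin(2*u): the term u*(u*cos(2*u) + sin(2*u)) was incorrectly written as u*(u*sin(2*u) + sin(2*u))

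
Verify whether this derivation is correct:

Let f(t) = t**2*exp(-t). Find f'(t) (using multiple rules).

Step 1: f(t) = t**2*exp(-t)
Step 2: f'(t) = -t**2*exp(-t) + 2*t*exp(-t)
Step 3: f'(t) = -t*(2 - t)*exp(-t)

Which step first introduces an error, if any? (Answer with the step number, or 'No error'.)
Step 3

Step 3 is incorrect due to a sign flip.
The step shows: -t*(2 - t)*exp(-t)
The correct value should be: t*(2 - t)*exp(-t)

Explanation: The sign of the whole expression was flipped: the term t*(2 - t)*exp(-t) was incorrectly written as -t*(2 - t)*exp(-t)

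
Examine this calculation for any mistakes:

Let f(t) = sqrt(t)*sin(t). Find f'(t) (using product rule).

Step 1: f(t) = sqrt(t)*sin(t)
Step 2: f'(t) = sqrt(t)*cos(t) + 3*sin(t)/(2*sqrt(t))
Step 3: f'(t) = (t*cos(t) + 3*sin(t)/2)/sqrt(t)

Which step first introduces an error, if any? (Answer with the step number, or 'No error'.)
Step 2

Step 2 is incorrect due to a wrong coefficient.
The step shows: sqrt(t)*cos(t) + 3*sin(t)/(2*sqrt(t))
The correct value should be: sqrt(t)*cos(t) + sin(t)/(2*sqrt(t))

Explanation: The coefficient 1/2 was incorrectly written as 3/2: the term sin(t)/(2*sqrt(t)) was incorrectly written as 3*sin(t)/(2*sqrt(t))
The later steps are derived from this incorrect expression, so the error originates in Step 2.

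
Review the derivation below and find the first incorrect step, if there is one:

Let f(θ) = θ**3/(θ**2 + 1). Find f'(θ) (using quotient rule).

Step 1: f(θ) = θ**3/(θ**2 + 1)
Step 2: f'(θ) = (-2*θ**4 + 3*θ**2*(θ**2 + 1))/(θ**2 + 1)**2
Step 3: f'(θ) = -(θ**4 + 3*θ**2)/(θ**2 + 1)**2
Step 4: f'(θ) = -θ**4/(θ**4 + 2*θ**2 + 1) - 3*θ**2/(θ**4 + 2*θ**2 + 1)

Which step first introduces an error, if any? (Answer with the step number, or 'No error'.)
Step 3

Step 3 is incorrect due to a sign flip.
The step shows: -(θ**4 + 3*θ**2)/(θ**2 + 1)**2
The correct value should be: (θ**4 + 3*θ**2)/(θ**2 + 1)**2

Explanation: The sign of the whole expression was flipped: the term (θ**4 + 3*θ**2)/(θ**2 + 1)**2 was incorrectly written as -(θ**4 + 3*θ**2)/(θ**2 + 1)**2
The later steps are derived from this incorrect expression, so the error originates in Step 3.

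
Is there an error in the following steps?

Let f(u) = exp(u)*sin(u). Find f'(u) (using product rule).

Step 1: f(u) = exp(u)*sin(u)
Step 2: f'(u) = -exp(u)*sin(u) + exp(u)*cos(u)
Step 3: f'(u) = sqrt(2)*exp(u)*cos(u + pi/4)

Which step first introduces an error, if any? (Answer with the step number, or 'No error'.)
Step 2

Step 2 is incorrect due to a sign flip.
The step shows: -exp(u)*sin(u) + exp(u)*cos(u)
The correct value should be: exp(u)*sin(u) + exp(u)*cos(u)

Explanation: The sign of one term was flipped: the term exp(u)*sin(u) was incorrectly written as -exp(u)*sin(u)
The later steps are derived from this incorrect expression, so the error originates in Step 2.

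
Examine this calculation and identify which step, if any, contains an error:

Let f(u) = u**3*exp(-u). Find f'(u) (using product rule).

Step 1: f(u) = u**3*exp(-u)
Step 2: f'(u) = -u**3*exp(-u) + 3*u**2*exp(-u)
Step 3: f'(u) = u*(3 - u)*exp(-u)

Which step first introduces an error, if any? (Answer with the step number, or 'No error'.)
Step 3

Step 3 is incorrect due to a wrong exponent.
The step shows: u*(3 - u)*exp(-u)
The correct value should be: u**2*(3 - u)*exp(-u)

Explanation: The exponent 2 on u was incorrectly written as 1: the term u**2*(3 - u)*exp(-u) was incorrectly written as u*(3 - u)*exp(-u)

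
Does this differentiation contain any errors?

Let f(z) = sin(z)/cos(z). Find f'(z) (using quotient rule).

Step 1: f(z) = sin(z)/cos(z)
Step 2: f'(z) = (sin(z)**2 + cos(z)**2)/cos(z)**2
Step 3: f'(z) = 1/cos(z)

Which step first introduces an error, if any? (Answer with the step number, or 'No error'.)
Step 3

Step 3 is incorrect due to a wrong exponent.
The step shows: 1/cos(z)
The correct value should be: cos(z)**(-2)

Explanation: The exponent -2 on cos(z) was incorrectly written as -1: the term cos(z)**(-2) was incorrectly written as 1/cos(z)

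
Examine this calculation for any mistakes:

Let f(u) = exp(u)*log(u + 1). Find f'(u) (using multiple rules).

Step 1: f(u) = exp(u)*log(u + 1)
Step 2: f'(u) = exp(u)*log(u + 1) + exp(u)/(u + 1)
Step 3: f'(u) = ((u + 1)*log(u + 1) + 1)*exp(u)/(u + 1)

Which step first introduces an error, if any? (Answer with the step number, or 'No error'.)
No error

All steps in this derivation are correct.
The final answer f'(u) = ((u + 1)*log(u + 1) + 1)*exp(u)/(u + 1) is valid.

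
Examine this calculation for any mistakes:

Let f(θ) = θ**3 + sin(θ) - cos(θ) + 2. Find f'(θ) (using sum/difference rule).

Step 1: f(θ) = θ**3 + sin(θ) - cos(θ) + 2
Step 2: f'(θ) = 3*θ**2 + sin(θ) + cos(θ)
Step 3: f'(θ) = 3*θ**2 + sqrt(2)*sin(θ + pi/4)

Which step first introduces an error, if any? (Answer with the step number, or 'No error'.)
No error

All steps in this derivation are correct.
The final answer f'(θ) = 3*θ**2 + sqrt(2)*sin(θ + pi/4) is valid.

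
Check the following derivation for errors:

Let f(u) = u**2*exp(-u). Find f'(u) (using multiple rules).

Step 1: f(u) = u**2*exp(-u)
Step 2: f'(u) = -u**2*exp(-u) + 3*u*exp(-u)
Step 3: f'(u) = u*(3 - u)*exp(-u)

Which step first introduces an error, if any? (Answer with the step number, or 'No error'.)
Step 2

Step 2 is incorrect due to a wrong coefficient.
The step shows: -u**2*exp(-u) + 3*u*exp(-u)
The correct value should be: -u**2*exp(-u) + 2*u*exp(-u)

Explanation: The coefficient 2 was incorrectly written as 3: the term 2*u*exp(-u) was incorrectly written as 3*u*exp(-u)
The later steps are derived from this incorrect expression, so the error originates in Step 2.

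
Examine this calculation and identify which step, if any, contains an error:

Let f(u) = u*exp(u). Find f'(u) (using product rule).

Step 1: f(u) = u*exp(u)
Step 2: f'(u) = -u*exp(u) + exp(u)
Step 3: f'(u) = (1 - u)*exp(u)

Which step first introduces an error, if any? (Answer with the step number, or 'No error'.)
Step 2

Step 2 is incorrect due to a sign flip.
The step shows: -u*exp(u) + exp(u)
The correct value should be: u*exp(u) + exp(u)

Explanation: The sign of one term was flipped: the term u*exp(u) was incorrectly written as -u*exp(u)
The later steps are derived from this incorrect expression, so the error originates in Step 2.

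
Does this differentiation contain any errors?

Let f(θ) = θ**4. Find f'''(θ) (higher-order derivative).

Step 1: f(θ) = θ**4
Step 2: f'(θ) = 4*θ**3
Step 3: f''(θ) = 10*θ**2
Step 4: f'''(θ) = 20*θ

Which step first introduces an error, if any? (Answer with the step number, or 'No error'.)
Step 3

Step 3 is incorrect due to a wrong coefficient.
The step shows: 10*θ**2
The correct value should be: 12*θ**2

Explanation: The coefficient 12 was incorrectly written as 10: the term 12*θ**2 was incorrectly written as 10*θ**2
The later steps are derived from this incorrect expression, so the error originates in Step 3.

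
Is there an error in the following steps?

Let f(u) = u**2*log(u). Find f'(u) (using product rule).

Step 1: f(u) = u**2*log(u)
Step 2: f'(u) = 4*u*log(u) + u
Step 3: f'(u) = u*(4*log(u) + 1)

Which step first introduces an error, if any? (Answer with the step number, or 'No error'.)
Step 2

Step 2 is incorrect due to a wrong coefficient.
The step shows: 4*u*log(u) + u
The correct value should be: 2*u*log(u) + u

Explanation: The coefficient 2 was incorrectly written as 4: the term 2*u*log(u) was incorrectly written as 4*u*log(u)
The later steps are derived from this incorrect expression, so the error originates in Step 2.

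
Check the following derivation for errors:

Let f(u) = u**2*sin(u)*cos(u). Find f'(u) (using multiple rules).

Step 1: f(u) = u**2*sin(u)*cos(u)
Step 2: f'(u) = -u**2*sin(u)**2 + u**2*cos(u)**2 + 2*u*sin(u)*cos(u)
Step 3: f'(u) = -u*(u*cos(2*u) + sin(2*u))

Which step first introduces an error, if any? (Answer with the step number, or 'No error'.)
Step 3

Step 3 is incorrect due to a sign flip.
The step shows: -u*(u*cos(2*u) + sin(2*u))
The correct value should be: u*(u*cos(2*u) + sin(2*u))

Explanation: The sign of the whole expression was flipped: the term u*(u*cos(2*u) + sin(2*u)) was incorrectly written as -u*(u*cos(2*u) + sin(2*u))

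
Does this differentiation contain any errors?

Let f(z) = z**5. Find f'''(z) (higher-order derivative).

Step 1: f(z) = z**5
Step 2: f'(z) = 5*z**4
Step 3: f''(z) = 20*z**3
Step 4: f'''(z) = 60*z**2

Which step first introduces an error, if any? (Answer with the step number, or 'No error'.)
No error

All steps in this derivation are correct.
The final answer f'''(z) = 60*z**2 is valid.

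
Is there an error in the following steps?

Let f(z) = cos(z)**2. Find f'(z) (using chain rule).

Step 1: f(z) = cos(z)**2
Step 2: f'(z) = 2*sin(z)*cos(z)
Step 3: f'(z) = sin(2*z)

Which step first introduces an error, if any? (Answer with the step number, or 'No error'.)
Step 2

Step 2 is incorrect due to a sign flip.
The step shows: 2*sin(z)*cos(z)
The correct value should be: -2*sin(z)*cos(z)

Explanation: The sign of the whole expression was flipped: the term -2*sin(z)*cos(z) was incorrectly written as 2*sin(z)*cos(z)
The later steps are derived from this incorrect expression, so the error originates in Step 2.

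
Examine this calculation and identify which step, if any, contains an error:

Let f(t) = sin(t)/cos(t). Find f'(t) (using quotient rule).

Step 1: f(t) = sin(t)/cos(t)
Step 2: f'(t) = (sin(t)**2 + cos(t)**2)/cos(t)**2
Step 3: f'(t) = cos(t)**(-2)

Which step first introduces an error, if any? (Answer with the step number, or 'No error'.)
No error

All steps in this derivation are correct.
The final answer f'(t) = cos(t)**(-2) is valid.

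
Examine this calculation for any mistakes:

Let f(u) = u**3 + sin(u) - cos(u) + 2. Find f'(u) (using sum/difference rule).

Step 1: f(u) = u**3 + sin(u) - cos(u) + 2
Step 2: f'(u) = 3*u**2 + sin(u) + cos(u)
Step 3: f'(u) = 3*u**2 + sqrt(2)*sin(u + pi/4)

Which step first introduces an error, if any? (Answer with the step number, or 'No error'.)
No error

All steps in this derivation are correct.
The final answer f'(u) = 3*u**2 + sqrt(2)*sin(u + pi/4) is valid.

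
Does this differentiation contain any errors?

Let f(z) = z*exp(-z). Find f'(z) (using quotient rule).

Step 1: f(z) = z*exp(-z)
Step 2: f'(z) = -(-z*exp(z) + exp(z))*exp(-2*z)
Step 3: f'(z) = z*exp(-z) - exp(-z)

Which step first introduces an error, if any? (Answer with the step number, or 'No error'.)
Step 2

Step 2 is incorrect due to a sign flip.
The step shows: -(-z*exp(z) + exp(z))*exp(-2*z)
The correct value should be: (-z*exp(z) + exp(z))*exp(-2*z)

Explanation: The sign of the whole expression was flipped: the term (-z*exp(z) + exp(z))*exp(-2*z) was incorrectly written as -(-z*exp(z) + exp(z))*exp(-2*z)
The later steps are derived from this incorrect expression, so the error originates in Step 2.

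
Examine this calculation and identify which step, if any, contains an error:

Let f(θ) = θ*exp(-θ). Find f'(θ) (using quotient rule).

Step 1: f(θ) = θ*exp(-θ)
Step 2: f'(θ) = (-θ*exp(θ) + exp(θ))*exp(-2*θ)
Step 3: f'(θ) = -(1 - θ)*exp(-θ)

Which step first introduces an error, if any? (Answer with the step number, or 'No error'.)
Step 3

Step 3 is incorrect due to a sign flip.
The step shows: -(1 - θ)*exp(-θ)
The correct value should be: (1 - θ)*exp(-θ)

Explanation: The sign of the whole expression was flipped: the term (1 - θ)*exp(-θ) was incorrectly written as -(1 - θ)*exp(-θ)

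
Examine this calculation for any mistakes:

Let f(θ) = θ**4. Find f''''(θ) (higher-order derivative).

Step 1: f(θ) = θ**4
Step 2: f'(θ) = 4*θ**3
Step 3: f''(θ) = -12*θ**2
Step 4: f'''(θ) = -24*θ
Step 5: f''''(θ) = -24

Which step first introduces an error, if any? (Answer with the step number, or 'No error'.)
Step 3

Step 3 is incorrect due to a sign flip.
The step shows: -12*θ**2
The correct value should be: 12*θ**2

Explanation: The sign of the whole expression was flipped: the term 12*θ**2 was incorrectly written as -12*θ**2
The later steps are derived from this incorrect expression, so the error originates in Step 3.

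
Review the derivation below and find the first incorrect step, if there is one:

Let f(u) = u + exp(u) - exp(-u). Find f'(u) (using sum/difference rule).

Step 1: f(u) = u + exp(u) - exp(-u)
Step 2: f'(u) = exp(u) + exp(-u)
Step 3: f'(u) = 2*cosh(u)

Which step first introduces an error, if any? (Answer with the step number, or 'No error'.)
Step 2

Step 2 is incorrect due to a dropped term.
The step shows: exp(u) + exp(-u)
The correct value should be: exp(u) + 1 + exp(-u)

Explanation: A term was dropped: the term 1 was incorrectly omitted
The later steps are derived from this incorrect expression, so the error originates in Step 2.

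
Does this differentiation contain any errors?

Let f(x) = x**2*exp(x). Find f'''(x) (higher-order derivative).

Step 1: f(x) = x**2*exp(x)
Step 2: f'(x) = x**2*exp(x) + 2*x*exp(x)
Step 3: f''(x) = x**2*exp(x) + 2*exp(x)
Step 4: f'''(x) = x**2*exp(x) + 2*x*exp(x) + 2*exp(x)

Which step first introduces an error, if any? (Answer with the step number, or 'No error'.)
Step 3

Step 3 is incorrect due to a dropped term.
The step shows: x**2*exp(x) + 2*exp(x)
The correct value should be: x**2*exp(x) + 4*x*exp(x) + 2*exp(x)

Explanation: A term was dropped: the term 4*x*exp(x) was incorrectly omitted
The later steps are derived from this incorrect expression, so the error originates in Step 3.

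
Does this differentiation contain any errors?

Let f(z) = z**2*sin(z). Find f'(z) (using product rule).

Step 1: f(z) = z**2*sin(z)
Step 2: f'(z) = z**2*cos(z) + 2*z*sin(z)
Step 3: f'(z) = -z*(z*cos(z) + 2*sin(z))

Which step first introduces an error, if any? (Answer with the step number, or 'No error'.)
Step 3

Step 3 is incorrect due to a sign flip.
The step shows: -z*(z*cos(z) + 2*sin(z))
The correct value should be: z*(z*cos(z) + 2*sin(z))

Explanation: The sign of the whole expression was flipped: the term z*(z*cos(z) + 2*sin(z)) was incorrectly written as -z*(z*cos(z) + 2*sin(z))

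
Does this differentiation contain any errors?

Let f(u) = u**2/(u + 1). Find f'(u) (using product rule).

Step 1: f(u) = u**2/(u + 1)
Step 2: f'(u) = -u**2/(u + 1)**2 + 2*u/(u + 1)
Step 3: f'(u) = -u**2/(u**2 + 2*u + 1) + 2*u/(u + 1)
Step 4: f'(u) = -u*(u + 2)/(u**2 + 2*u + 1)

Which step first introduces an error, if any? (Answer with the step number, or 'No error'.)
Step 4

Step 4 is incorrect due to a sign flip.
The step shows: -u*(u + 2)/(u**2 + 2*u + 1)
The correct value should be: u*(u + 2)/(u**2 + 2*u + 1)

Explanation: The sign of the whole expression was flipped: the term u*(u + 2)/(u**2 + 2*u + 1) was incorrectly written as -u*(u + 2)/(u**2 + 2*u + 1)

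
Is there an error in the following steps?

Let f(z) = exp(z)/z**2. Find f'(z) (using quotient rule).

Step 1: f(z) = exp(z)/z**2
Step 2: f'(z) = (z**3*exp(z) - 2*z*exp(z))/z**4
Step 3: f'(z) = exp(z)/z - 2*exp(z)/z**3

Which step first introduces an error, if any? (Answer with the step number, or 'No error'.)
Step 2

Step 2 is incorrect due to a wrong exponent.
The step shows: (z**3*exp(z) - 2*z*exp(z))/z**4
The correct value should be: (z**2*exp(z) - 2*z*exp(z))/z**4

Explanation: The exponent 2 on z was incorrectly written as 3: the term (z**2*exp(z) - 2*z*exp(z))/z**4 was incorrectly written as (z**3*exp(z) - 2*z*exp(z))/z**4
The later steps are derived from this incorrect expression, so the error originates in Step 2.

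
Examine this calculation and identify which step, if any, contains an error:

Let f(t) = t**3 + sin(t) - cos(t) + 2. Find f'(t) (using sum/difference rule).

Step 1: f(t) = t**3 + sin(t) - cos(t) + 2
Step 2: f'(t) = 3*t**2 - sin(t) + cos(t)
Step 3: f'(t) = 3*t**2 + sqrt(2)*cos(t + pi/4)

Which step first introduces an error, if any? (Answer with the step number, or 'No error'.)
Step 2

Step 2 is incorrect due to a sign flip.
The step shows: 3*t**2 - sin(t) + cos(t)
The correct value should be: 3*t**2 + sin(t) + cos(t)

Explanation: The sign of one term was flipped: the term sin(t) was incorrectly written as -sin(t)
The later steps are derived from this incorrect expression, so the error originates in Step 2.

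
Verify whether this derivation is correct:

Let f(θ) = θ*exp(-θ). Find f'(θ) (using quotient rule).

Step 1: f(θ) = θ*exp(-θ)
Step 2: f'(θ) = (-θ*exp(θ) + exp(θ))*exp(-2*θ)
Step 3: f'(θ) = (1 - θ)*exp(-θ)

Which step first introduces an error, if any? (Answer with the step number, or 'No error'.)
No error

All steps in this derivation are correct.
The final answer f'(θ) = (1 - θ)*exp(-θ) is valid.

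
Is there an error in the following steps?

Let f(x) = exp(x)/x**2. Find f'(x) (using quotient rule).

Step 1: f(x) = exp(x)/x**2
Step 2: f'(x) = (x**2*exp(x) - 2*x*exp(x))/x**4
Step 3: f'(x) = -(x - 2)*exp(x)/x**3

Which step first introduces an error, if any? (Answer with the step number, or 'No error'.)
Step 3

Step 3 is incorrect due to a sign flip.
The step shows: -(x - 2)*exp(x)/x**3
The correct value should be: (x - 2)*exp(x)/x**3

Explanation: The sign of the whole expression was flipped: the term (x - 2)*exp(x)/x**3 was incorrectly written as -(x - 2)*exp(x)/x**3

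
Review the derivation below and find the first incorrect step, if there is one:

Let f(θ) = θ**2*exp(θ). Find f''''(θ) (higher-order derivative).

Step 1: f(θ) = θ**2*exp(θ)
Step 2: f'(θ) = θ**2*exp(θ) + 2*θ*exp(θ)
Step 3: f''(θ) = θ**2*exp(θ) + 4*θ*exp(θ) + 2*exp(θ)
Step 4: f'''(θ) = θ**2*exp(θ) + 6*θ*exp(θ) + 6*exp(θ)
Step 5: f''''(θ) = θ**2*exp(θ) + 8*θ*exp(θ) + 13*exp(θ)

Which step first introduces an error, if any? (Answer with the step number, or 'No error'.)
Step 5

Step 5 is incorrect due to a wrong coefficient.
The step shows: θ**2*exp(θ) + 8*θ*exp(θ) + 13*exp(θ)
The correct value should be: θ**2*exp(θ) + 8*θ*exp(θ) + 12*exp(θ)

Explanation: The coefficient 12 was incorrectly written as 13: the term 12*exp(θ) was incorrectly written as 13*exp(θ)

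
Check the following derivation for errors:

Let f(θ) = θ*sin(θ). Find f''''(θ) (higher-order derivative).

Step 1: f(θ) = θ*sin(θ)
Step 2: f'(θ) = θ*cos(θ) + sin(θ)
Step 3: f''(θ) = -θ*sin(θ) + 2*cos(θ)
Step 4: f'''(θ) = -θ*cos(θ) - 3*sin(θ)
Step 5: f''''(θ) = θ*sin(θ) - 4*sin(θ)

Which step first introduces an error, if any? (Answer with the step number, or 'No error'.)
Step 5

Step 5 is incorrect due to a wrong trig function.
The step shows: θ*sin(θ) - 4*sin(θ)
The correct value should be: θ*sin(θ) - 4*cos(θ)

Explanation: cos(θ) was incorrectly written as sin(θ): the term -4*cos(θ) was incorrectly written as -4*sin(θ)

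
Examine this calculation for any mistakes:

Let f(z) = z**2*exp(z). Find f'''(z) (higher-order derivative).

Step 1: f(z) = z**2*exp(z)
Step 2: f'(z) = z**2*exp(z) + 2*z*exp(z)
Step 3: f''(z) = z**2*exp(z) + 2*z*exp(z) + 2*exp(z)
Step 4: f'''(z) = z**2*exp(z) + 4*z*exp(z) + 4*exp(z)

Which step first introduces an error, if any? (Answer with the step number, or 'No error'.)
Step 3

Step 3 is incorrect due to a wrong coefficient.
The step shows: z**2*exp(z) + 2*z*exp(z) + 2*exp(z)
The correct value should be: z**2*exp(z) + 4*z*exp(z) + 2*exp(z)

Explanation: The coefficient 4 was incorrectly written as 2: the term 4*z*exp(z) was incorrectly written as 2*z*exp(z)
The later steps are derived from this incorrect expression, so the error originates in Step 3.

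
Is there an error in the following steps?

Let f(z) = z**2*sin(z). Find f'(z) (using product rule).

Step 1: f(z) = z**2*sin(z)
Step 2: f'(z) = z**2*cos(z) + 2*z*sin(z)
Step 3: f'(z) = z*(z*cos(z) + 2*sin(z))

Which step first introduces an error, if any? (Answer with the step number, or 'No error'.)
No error

All steps in this derivation are correct.
The final answer f'(z) = z*(z*cos(z) + 2*sin(z)) is valid.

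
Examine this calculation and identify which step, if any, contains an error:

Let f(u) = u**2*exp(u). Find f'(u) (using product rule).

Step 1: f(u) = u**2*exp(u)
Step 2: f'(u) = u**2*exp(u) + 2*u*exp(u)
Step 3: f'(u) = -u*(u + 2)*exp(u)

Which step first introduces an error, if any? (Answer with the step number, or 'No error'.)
Step 3

Step 3 is incorrect due to a sign flip.
The step shows: -u*(u + 2)*exp(u)
The correct value should be: u*(u + 2)*exp(u)

Explanation: The sign of the whole expression was flipped: the term u*(u + 2)*exp(u) was incorrectly written as -u*(u + 2)*exp(u)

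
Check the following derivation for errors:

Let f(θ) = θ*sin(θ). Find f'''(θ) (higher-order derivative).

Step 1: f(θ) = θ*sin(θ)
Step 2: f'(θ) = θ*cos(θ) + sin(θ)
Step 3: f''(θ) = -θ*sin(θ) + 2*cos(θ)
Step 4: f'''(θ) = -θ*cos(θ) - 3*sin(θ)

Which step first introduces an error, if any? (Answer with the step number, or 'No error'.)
No error

All steps in this derivation are correct.
The final answer f'''(θ) = -θ*cos(θ) - 3*sin(θ) is valid.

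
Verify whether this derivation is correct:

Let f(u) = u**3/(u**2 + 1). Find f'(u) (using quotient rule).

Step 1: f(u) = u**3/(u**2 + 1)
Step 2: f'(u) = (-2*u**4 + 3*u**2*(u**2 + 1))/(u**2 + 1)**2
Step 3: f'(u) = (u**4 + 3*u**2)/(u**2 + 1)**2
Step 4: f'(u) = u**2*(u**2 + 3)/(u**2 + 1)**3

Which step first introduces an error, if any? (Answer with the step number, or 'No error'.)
Step 4

Step 4 is incorrect due to a wrong exponent.
The step shows: u**2*(u**2 + 3)/(u**2 + 1)**3
The correct value should be: u**2*(u**2 + 3)/(u**2 + 1)**2

Explanation: The exponent -2 on u**2 + 1 was incorrectly written as -3: the term u**2*(u**2 + 3)/(u**2 + 1)**2 was incorrectly written as u**2*(u**2 + 3)/(u**2 + 1)**3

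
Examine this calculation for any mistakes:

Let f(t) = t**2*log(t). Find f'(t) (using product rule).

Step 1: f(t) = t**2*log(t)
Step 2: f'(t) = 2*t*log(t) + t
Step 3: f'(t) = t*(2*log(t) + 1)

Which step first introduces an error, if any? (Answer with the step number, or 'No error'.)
No error

All steps in this derivation are correct.
The final answer f'(t) = t*(2*log(t) + 1) is valid.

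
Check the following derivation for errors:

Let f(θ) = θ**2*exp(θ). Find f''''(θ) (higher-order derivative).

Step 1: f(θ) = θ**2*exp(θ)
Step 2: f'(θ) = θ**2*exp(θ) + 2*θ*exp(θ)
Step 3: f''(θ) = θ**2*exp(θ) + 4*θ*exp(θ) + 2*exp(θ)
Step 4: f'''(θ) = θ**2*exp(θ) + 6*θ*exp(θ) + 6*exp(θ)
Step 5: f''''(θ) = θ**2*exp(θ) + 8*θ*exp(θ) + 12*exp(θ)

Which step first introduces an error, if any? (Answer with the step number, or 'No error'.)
No error

All steps in this derivation are correct.
The final answer f''''(θ) = θ**2*exp(θ) + 8*θ*exp(θ) + 12*exp(θ) is valid.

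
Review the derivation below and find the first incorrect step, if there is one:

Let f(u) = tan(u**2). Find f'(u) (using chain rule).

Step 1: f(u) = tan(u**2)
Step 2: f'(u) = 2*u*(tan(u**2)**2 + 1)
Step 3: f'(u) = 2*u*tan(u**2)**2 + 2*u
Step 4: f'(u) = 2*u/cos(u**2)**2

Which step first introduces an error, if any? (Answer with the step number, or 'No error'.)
No error

All steps in this derivation are correct.
The final answer f'(u) = 2*u/cos(u**2)**2 is valid.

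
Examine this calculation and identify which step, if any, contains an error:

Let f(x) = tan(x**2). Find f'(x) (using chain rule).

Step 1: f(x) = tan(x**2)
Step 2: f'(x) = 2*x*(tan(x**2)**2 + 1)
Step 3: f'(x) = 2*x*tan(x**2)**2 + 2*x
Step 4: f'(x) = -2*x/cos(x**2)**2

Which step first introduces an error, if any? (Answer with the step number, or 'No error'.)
Step 4

Step 4 is incorrect due to a sign flip.
The step shows: -2*x/cos(x**2)**2
The correct value should be: 2*x/cos(x**2)**2

Explanation: The sign of the whole expression was flipped: the term 2*x/cos(x**2)**2 was incorrectly written as -2*x/cos(x**2)**2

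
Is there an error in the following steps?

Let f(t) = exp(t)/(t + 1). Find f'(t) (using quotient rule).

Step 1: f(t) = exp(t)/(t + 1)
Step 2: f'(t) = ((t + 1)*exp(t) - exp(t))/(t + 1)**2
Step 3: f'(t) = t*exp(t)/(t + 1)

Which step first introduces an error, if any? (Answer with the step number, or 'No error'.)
Step 3

Step 3 is incorrect due to a wrong exponent.
The step shows: t*exp(t)/(t + 1)
The correct value should be: t*exp(t)/(t + 1)**2

Explanation: The exponent -2 on t + 1 was incorrectly written as -1: the term t*exp(t)/(t + 1)**2 was incorrectly written as t*exp(t)/(t + 1)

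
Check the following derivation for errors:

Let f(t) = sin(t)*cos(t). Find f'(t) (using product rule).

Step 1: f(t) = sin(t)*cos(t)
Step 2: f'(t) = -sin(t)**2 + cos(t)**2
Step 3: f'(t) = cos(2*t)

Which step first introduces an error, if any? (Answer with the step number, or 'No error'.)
No error

All steps in this derivation are correct.
The final answer f'(t) = cos(2*t) is valid.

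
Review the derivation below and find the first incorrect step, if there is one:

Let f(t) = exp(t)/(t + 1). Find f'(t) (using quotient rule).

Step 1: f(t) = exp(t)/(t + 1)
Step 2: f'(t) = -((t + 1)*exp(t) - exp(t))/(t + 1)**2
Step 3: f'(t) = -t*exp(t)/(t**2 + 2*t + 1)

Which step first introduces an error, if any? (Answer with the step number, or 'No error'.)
Step 2

Step 2 is incorrect due to a sign flip.
The step shows: -((t + 1)*exp(t) - exp(t))/(t + 1)**2
The correct value should be: ((t + 1)*exp(t) - exp(t))/(t + 1)**2

Explanation: The sign of the whole expression was flipped: the term ((t + 1)*exp(t) - exp(t))/(t + 1)**2 was incorrectly written as -((t + 1)*exp(t) - exp(t))/(t + 1)**2
The later steps are derived from this incorrect expression, so the error originates in Step 2.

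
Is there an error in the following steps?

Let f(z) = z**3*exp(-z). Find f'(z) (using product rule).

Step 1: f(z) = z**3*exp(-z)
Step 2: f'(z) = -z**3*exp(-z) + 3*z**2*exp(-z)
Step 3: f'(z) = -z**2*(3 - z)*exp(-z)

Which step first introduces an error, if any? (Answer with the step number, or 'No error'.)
Step 3

Step 3 is incorrect due to a sign flip.
The step shows: -z**2*(3 - z)*exp(-z)
The correct value should be: z**2*(3 - z)*exp(-z)

Explanation: The sign of the whole expression was flipped: the term z**2*(3 - z)*exp(-z) was incorrectly written as -z**2*(3 - z)*exp(-z)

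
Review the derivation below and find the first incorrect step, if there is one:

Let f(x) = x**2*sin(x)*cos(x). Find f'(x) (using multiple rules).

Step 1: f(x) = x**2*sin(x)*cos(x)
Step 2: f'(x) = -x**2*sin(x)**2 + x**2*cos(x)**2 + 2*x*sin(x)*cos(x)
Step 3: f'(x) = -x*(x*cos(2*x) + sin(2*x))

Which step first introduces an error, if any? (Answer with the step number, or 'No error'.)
Step 3

Step 3 is incorrect due to a sign flip.
The step shows: -x*(x*cos(2*x) + sin(2*x))
The correct value should be: x*(x*cos(2*x) + sin(2*x))

Explanation: The sign of the whole expression was flipped: the term x*(x*cos(2*x) + sin(2*x)) was incorrectly written as -x*(x*cos(2*x) + sin(2*x))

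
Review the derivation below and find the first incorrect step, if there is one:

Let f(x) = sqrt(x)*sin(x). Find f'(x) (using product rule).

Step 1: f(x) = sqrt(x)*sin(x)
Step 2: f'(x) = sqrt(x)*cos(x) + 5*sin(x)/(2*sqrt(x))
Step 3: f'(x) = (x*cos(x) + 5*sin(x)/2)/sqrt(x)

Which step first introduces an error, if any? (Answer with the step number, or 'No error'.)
Step 2

Step 2 is incorrect due to a wrong coefficient.
The step shows: sqrt(x)*cos(x) + 5*sin(x)/(2*sqrt(x))
The correct value should be: sqrt(x)*cos(x) + sin(x)/(2*sqrt(x))

Explanation: The coefficient 1/2 was incorrectly written as 5/2: the term sin(x)/(2*sqrt(x)) was incorrectly written as 5*sin(x)/(2*sqrt(x))
The later steps are derived from this incorrect expression, so the error originates in Step 2.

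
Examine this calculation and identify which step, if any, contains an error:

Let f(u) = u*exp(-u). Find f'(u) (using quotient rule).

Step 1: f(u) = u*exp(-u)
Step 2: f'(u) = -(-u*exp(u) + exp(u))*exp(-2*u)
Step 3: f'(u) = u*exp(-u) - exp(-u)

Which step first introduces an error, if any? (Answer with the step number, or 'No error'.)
Step 2

Step 2 is incorrect due to a sign flip.
The step shows: -(-u*exp(u) + exp(u))*exp(-2*u)
The correct value should be: (-u*exp(u) + exp(u))*exp(-2*u)

Explanation: The sign of the whole expression was flipped: the term (-u*exp(u) + exp(u))*exp(-2*u) was incorrectly written as -(-u*exp(u) + exp(u))*exp(-2*u)
The later steps are derived from this incorrect expression, so the error originates in Step 2.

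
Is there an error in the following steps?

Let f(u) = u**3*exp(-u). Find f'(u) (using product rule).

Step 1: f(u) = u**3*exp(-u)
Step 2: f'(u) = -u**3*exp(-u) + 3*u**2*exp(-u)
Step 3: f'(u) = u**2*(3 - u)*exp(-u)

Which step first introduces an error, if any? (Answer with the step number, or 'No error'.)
No error

All steps in this derivation are correct.
The final answer f'(u) = u**2*(3 - u)*exp(-u) is valid.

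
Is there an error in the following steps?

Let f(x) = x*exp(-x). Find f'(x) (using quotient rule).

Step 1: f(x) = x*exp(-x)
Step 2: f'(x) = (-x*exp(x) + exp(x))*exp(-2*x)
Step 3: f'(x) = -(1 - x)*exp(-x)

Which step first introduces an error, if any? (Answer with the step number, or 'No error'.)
Step 3

Step 3 is incorrect due to a sign flip.
The step shows: -(1 - x)*exp(-x)
The correct value should be: (1 - x)*exp(-x)

Explanation: The sign of the whole expression was flipped: the term (1 - x)*exp(-x) was incorrectly written as -(1 - x)*exp(-x)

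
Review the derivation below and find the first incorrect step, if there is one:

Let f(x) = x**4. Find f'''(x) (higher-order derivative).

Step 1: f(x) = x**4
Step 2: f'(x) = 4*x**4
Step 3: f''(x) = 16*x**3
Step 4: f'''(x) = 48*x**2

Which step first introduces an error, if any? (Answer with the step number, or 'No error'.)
Step 2

Step 2 is incorrect due to a wrong exponent.
The step shows: 4*x**4
The correct value should be: 4*x**3

Explanation: The exponent 3 on x was incorrectly written as 4: the term 4*x**3 was incorrectly written as 4*x**4
The later steps are derived from this incorrect expression, so the error originates in Step 2.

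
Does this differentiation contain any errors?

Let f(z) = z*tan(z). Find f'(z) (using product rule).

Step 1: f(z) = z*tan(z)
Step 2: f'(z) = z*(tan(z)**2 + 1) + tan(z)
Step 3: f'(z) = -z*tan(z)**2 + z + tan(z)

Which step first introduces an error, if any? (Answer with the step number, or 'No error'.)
Step 3

Step 3 is incorrect due to a sign flip.
The step shows: -z*tan(z)**2 + z + tan(z)
The correct value should be: z*tan(z)**2 + z + tan(z)

Explanation: The sign of one term was flipped: the term z*tan(z)**2 was incorrectly written as -z*tan(z)**2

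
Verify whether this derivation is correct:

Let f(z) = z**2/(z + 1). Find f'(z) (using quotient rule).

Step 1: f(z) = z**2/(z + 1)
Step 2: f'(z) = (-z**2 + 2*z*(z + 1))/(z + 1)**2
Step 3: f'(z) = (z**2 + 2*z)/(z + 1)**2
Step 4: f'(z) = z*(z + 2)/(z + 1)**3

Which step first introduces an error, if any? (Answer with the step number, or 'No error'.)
Step 4

Step 4 is incorrect due to a wrong exponent.
The step shows: z*(z + 2)/(z + 1)**3
The correct value should be: z*(z + 2)/(z + 1)**2

Explanation: The exponent -2 on z + 1 was incorrectly written as -3: the term z*(z + 2)/(z + 1)**2 was incorrectly written as z*(z + 2)/(z + 1)**3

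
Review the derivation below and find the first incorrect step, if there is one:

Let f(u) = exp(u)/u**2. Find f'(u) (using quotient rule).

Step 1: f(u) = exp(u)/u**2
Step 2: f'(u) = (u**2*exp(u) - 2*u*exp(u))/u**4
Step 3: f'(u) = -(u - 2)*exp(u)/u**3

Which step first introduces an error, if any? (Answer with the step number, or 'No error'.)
Step 3

Step 3 is incorrect due to a sign flip.
The step shows: -(u - 2)*exp(u)/u**3
The correct value should be: (u - 2)*exp(u)/u**3

Explanation: The sign of the whole expression was flipped: the term (u - 2)*exp(u)/u**3 was incorrectly written as -(u - 2)*exp(u)/u**3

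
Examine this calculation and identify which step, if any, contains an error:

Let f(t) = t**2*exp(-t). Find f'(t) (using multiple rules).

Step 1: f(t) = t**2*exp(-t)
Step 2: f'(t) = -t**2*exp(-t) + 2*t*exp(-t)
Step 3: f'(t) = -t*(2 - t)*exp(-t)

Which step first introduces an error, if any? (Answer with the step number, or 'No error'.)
Step 3

Step 3 is incorrect due to a sign flip.
The step shows: -t*(2 - t)*exp(-t)
The correct value should be: t*(2 - t)*exp(-t)

Explanation: The sign of the whole expression was flipped: the term t*(2 - t)*exp(-t) was incorrectly written as -t*(2 - t)*exp(-t)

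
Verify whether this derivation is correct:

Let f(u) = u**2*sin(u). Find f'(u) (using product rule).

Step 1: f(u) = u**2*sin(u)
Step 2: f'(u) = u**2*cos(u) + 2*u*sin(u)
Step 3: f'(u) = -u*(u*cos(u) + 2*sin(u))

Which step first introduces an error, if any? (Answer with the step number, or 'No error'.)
Step 3

Step 3 is incorrect due to a sign flip.
The step shows: -u*(u*cos(u) + 2*sin(u))
The correct value should be: u*(u*cos(u) + 2*sin(u))

Explanation: The sign of the whole expression was flipped: the term u*(u*cos(u) + 2*sin(u)) was incorrectly written as -u*(u*cos(u) + 2*sin(u))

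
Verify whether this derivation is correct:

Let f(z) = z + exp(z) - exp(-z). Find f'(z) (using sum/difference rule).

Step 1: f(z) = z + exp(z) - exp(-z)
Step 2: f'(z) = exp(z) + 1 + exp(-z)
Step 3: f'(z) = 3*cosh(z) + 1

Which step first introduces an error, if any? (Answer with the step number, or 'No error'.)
Step 3

Step 3 is incorrect due to a wrong coefficient.
The step shows: 3*cosh(z) + 1
The correct value should be: 2*cosh(z) + 1

Explanation: The coefficient 2 was incorrectly written as 3: the term 2*cosh(z) was incorrectly written as 3*cosh(z)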